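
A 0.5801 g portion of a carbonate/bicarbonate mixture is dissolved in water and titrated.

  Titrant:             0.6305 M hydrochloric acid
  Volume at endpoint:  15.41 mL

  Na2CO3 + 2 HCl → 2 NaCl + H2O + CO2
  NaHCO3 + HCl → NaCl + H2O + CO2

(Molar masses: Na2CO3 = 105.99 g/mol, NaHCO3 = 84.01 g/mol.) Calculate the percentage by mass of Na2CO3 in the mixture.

69.56 %

n(HCl) = 0.01541 × 0.6305 = 9.716 × 10^-3 mol
Let x = n(Na2CO3), y = n(NaHCO3).
Titrant: 2x + 1y = 9.716 × 10^-3;  mass: 105.99x + 84.01y = 0.5801
Solving, x = 3.807 × 10^-3 mol, y = 2.102 × 10^-3 mol
mass of Na2CO3 = 3.807 × 10^-3 × 105.99 = 0.4035 g
% Na2CO3 = 0.4035 / 0.5801 × 100 = 69.56 %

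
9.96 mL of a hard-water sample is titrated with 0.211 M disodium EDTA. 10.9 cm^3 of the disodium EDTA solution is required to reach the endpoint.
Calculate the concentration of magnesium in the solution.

Mg^2+ + EDTA^4- → [Mg(EDTA)]^2-
n(EDTA) = 0.0109 L × 0.211 mol/L = 2.30 × 10^-3 mol
n(Mg2+) = 2.30 × 10^-3 mol (1:1 mole ratio)
[Mg2+] = 2.30 × 10^-3 mol / 0.00996 L = 0.231 mol/L

0.231 M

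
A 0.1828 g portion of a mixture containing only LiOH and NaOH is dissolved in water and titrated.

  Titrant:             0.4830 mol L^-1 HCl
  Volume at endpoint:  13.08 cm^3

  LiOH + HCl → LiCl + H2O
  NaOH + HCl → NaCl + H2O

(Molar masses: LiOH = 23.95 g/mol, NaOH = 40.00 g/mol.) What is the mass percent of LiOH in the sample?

57.06 %

n(HCl) = 0.01308 × 0.4830 = 6.318 × 10^-3 mol
Let x = n(LiOH), y = n(NaOH).
Titrant: 1x + 1y = 6.318 × 10^-3;  mass: 23.95x + 40.00y = 0.1828
Solving, x = 4.355 × 10^-3 mol, y = 1.962 × 10^-3 mol
mass of LiOH = 4.355 × 10^-3 × 23.95 = 0.1043 g
% LiOH = 0.1043 / 0.1828 × 100 = 57.06 %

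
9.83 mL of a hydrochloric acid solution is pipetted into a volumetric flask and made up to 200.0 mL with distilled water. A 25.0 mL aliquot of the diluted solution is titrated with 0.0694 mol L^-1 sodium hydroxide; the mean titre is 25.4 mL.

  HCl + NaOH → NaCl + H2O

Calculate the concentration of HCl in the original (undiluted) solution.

1.43 mol/L

n(NaOH) = 0.0254 × 0.0694 = 1.76 × 10^-3 mol
n(HCl) in the aliquot = 1.76 × 10^-3 mol (1:1 ratio)
[HCl]_dilute = 1.76 × 10^-3 / 0.0250 = 0.0705 mol/L
Dilution factor = 200.0 / 9.83 = 20.35
[HCl]_stock = 0.0705 × 20.35 = 1.43 mol/L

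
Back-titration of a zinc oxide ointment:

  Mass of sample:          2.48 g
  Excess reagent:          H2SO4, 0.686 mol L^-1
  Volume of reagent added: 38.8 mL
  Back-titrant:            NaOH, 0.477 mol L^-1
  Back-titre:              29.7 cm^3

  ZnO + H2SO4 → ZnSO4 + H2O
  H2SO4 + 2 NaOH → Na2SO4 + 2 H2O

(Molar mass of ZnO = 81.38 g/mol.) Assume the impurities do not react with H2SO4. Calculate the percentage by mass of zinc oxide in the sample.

n(H2SO4) added = 0.0388 × 0.686 = 0.0266 mol
n(NaOH) used in back-titration = 0.0297 × 0.477 = 0.0142 mol
From the 1:2 ratio, n(H2SO4) left over = 1/2 × 0.0142 = 7.08 × 10^-3 mol
n(H2SO4) consumed by analyte = 0.0266 − 7.08 × 10^-3 = 0.0195 mol
n(ZnO) = 0.0195 mol (1:1 ratio)
mass of ZnO = 0.0195 × 81.38 = 1.59 g
% ZnO = 1.59 / 2.48 × 100 = 64.1 %

64.1 %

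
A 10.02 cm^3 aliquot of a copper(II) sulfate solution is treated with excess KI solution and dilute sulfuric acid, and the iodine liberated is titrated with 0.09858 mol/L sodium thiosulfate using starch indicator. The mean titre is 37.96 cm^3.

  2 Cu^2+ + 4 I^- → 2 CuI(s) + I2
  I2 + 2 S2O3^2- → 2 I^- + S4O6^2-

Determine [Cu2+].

n(S2O3^2-) = 0.03796 × 0.09858 = 3.742 × 10^-3 mol
n(I2) = n(S2O3^2-)/2 = 1.871 × 10^-3 mol
From the 2:1 ratio, n(Cu2+) in the aliquot = 2/1 × 1.871 × 10^-3 = 3.742 × 10^-3 mol
[Cu2+] = 3.742 × 10^-3 / 0.01002 = 0.3735 mol/L

0.3735 mol/L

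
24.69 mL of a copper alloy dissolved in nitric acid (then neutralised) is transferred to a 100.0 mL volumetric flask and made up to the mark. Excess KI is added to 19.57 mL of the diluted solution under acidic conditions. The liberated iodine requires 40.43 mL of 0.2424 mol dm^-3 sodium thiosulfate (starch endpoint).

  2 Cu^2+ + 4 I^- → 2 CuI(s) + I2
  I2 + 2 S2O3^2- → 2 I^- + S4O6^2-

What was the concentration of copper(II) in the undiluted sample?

n(S2O3^2-) = 0.04043 × 0.2424 = 9.800 × 10^-3 mol
n(I2) = n(S2O3^2-)/2 = 4.900 × 10^-3 mol
From the 2:1 ratio, n(Cu2+) in the aliquot = 2/1 × 4.900 × 10^-3 = 9.800 × 10^-3 mol
[Cu2+]_dilute = 9.800 × 10^-3 / 0.01957 = 0.5008 mol/L
[Cu2+]_original = 0.5008 × 100.0/24.69 = 2.028 mol/L

2.028 mol/L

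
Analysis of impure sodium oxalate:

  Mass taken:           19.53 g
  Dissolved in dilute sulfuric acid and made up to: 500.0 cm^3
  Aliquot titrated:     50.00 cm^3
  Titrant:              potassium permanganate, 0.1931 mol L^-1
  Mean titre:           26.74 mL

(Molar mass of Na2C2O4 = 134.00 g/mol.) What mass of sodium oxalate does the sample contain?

2 MnO4^- + 5 C2O4^2- + 16 H^+ → 2 Mn^2+ + 10 CO2 + 8 H2O
n(KMnO4) per titration = 0.02674 × 0.1931 = 5.163 × 10^-3 mol
From the 5:2 ratio, n(Na2C2O4) in each aliquot = 5/2 × 5.163 × 10^-3 = 0.01291 mol
n(Na2C2O4) in the whole flask = 0.01291 × 500.0/50.00 = 0.1291 mol
mass of Na2C2O4 = 0.1291 × 134.00 = 17.30 g

17.30 g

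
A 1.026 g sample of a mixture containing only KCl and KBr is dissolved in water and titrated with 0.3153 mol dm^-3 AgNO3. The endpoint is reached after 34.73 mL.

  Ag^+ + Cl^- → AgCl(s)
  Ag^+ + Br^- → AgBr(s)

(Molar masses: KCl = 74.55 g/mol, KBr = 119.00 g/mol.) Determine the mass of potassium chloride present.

0.4647 g

n(AgNO3) = 0.03473 × 0.3153 = 0.01095 mol
Let x = n(KCl), y = n(KBr).
Titrant: 1x + 1y = 0.01095;  mass: 74.55x + 119.00y = 1.026
Solving, x = 6.234 × 10^-3 mol, y = 4.717 × 10^-3 mol
mass of KCl = 6.234 × 10^-3 × 74.55 = 0.4647 g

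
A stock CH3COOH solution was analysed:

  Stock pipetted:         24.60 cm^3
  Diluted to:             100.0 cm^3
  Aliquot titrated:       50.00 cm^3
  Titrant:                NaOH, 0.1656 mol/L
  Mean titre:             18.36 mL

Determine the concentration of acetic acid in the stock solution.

CH3COOH + NaOH → CH3COONa + H2O
n(NaOH) = 0.01836 × 0.1656 = 3.040 × 10^-3 mol
n(CH3COOH) in the aliquot = 3.040 × 10^-3 mol (1:1 ratio)
[CH3COOH]_dilute = 3.040 × 10^-3 / 0.05000 = 0.06081 mol/L
Dilution factor = 100.0 / 24.60 = 4.065
[CH3COOH]_stock = 0.06081 × 4.065 = 0.2472 mol/L

0.2472 mol/L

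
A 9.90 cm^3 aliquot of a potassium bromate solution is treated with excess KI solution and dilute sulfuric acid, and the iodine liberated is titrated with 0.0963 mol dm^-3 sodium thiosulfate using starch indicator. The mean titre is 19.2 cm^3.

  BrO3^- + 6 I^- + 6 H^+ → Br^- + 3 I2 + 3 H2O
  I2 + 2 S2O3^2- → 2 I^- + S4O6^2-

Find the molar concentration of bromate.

n(S2O3^2-) = 0.0192 × 0.0963 = 1.85 × 10^-3 mol
n(I2) = n(S2O3^2-)/2 = 9.24 × 10^-4 mol
From the 1:3 ratio, n(BrO3^-) in the aliquot = 1/3 × 9.24 × 10^-4 = 3.08 × 10^-4 mol
[BrO3^-] = 3.08 × 10^-4 / 0.00990 = 0.0311 mol/L

0.0311 mol/L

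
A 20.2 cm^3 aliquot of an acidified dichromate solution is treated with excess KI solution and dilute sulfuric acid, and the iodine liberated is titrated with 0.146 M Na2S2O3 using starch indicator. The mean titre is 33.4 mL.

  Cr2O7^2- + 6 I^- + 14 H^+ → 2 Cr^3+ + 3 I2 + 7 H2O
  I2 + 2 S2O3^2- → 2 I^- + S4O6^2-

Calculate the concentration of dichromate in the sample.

0.0402 M

n(S2O3^2-) = 0.0334 × 0.146 = 4.88 × 10^-3 mol
n(I2) = n(S2O3^2-)/2 = 2.44 × 10^-3 mol
From the 1:3 ratio, n(Cr2O7^2-) in the aliquot = 1/3 × 2.44 × 10^-3 = 8.13 × 10^-4 mol
[Cr2O7^2-] = 8.13 × 10^-4 / 0.0202 = 0.0402 mol/L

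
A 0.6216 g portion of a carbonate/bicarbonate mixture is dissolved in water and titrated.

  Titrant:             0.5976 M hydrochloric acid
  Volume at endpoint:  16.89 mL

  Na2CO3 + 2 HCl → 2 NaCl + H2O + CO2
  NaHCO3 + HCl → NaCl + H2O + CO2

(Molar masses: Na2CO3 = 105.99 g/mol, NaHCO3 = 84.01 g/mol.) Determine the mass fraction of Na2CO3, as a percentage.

62.22 %

n(HCl) = 0.01689 × 0.5976 = 0.01009 mol
Let x = n(Na2CO3), y = n(NaHCO3).
Titrant: 2x + 1y = 0.01009;  mass: 105.99x + 84.01y = 0.6216
Solving, x = 3.649 × 10^-3 mol, y = 2.795 × 10^-3 mol
mass of Na2CO3 = 3.649 × 10^-3 × 105.99 = 0.3868 g
% Na2CO3 = 0.3868 / 0.6216 × 100 = 62.22 %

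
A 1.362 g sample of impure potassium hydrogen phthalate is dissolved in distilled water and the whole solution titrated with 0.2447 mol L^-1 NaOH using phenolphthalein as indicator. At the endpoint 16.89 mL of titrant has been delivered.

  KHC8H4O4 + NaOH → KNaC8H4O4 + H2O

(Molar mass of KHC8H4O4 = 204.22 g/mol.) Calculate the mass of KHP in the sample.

n(NaOH) = 0.01689 L × 0.2447 mol/L = 4.133 × 10^-3 mol
n(KHC8H4O4) = 4.133 × 10^-3 mol (1:1 ratio)
mass of KHC8H4O4 = 4.133 × 10^-3 × 204.22 g/mol = 0.8440 g

0.8440 g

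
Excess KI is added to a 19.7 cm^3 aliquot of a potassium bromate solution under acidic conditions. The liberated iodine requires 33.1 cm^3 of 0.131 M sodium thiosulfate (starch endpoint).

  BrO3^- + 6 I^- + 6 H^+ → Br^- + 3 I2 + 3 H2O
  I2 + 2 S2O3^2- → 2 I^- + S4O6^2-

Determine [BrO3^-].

0.0367 M

n(S2O3^2-) = 0.0331 × 0.131 = 4.34 × 10^-3 mol
n(I2) = n(S2O3^2-)/2 = 2.17 × 10^-3 mol
From the 1:3 ratio, n(BrO3^-) in the aliquot = 1/3 × 2.17 × 10^-3 = 7.23 × 10^-4 mol
[BrO3^-] = 7.23 × 10^-4 / 0.0197 = 0.0367 mol/L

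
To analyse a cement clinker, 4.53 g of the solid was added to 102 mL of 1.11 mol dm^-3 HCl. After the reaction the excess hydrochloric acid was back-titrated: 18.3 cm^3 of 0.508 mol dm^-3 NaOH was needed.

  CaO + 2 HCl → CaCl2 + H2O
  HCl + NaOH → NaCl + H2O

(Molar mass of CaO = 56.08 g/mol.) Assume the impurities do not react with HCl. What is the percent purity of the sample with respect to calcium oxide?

64.3 %

n(HCl) added = 0.102 × 1.11 = 0.113 mol
n(NaOH) used in back-titration = 0.0183 × 0.508 = 9.30 × 10^-3 mol
n(HCl) left over = 9.30 × 10^-3 mol (1:1 ratio)
n(HCl) consumed by analyte = 0.113 − 9.30 × 10^-3 = 0.104 mol
From the 1:2 ratio, n(CaO) = 1/2 × 0.104 = 0.0520 mol
mass of CaO = 0.0520 × 56.08 = 2.91 g
% CaO = 2.91 / 4.53 × 100 = 64.3 %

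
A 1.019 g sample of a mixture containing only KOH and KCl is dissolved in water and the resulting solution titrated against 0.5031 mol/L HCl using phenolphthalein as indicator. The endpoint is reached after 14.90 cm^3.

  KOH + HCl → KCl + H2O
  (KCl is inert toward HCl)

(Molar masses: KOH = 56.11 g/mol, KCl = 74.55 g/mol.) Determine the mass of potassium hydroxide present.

0.4206 g

n(HCl) = 0.01490 × 0.5031 = 7.496 × 10^-3 mol
Let x = n(KOH), y = n(KCl).
Titrant: 1x = 7.496 × 10^-3;  mass: 56.11x + 74.55y = 1.019
Solving, x = 7.496 × 10^-3 mol, y = 8.027 × 10^-3 mol
mass of KOH = 7.496 × 10^-3 × 56.11 = 0.4206 g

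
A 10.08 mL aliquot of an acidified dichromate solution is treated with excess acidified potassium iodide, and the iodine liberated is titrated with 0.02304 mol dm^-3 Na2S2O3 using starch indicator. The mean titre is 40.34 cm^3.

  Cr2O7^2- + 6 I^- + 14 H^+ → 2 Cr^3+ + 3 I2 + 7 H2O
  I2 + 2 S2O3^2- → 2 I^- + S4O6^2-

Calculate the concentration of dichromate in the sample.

0.01537 mol/L

n(S2O3^2-) = 0.04034 × 0.02304 = 9.294 × 10^-4 mol
n(I2) = n(S2O3^2-)/2 = 4.647 × 10^-4 mol
From the 1:3 ratio, n(Cr2O7^2-) in the aliquot = 1/3 × 4.647 × 10^-4 = 1.549 × 10^-4 mol
[Cr2O7^2-] = 1.549 × 10^-4 / 0.01008 = 0.01537 mol/L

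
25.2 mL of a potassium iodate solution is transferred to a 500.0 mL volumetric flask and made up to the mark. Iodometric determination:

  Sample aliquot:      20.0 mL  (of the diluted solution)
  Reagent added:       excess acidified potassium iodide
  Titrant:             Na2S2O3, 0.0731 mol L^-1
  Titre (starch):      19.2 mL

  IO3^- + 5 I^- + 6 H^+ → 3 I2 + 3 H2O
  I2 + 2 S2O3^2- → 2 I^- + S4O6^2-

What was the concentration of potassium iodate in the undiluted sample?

0.232 mol/L

n(S2O3^2-) = 0.0192 × 0.0731 = 1.40 × 10^-3 mol
n(I2) = n(S2O3^2-)/2 = 7.02 × 10^-4 mol
From the 1:3 ratio, n(IO3^-) in the aliquot = 1/3 × 7.02 × 10^-4 = 2.34 × 10^-4 mol
[IO3^-]_dilute = 2.34 × 10^-4 / 0.0200 = 0.0117 mol/L
[IO3^-]_original = 0.0117 × 500.0/25.2 = 0.232 mol/L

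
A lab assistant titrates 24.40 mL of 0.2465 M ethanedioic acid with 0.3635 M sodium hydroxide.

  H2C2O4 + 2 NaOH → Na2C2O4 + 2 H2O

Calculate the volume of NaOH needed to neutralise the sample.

n(H2C2O4) = 0.02440 L × 0.2465 mol/L = 6.015 × 10^-3 mol
From the 2:1 stoichiometry, n(NaOH) = 2/1 × 6.015 × 10^-3 = 0.01203 mol
V(NaOH) = 0.01203 mol / 0.3635 mol/L = 0.03309 L = 33.09 mL

33.09 mL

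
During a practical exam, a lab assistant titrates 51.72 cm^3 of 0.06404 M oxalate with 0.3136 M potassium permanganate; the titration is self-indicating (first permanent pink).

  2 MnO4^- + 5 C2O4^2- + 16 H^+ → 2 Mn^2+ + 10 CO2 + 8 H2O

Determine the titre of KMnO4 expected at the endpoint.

n(C2O4^2-) = 0.05172 L × 0.06404 mol/L = 3.312 × 10^-3 mol
From the 2:5 stoichiometry, n(KMnO4) = 2/5 × 3.312 × 10^-3 = 1.325 × 10^-3 mol
V(KMnO4) = 1.325 × 10^-3 mol / 0.3136 mol/L = 0.004225 L = 4.225 mL

4.225 mL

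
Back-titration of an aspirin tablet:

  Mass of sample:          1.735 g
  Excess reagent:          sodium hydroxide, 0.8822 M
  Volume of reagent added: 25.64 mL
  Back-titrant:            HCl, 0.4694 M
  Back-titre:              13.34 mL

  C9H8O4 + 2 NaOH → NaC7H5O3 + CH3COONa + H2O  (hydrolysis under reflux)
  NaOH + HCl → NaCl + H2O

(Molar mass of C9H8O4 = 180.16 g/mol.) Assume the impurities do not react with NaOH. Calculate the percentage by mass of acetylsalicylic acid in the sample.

84.93 %

n(NaOH) added = 0.02564 × 0.8822 = 0.02262 mol
n(HCl) used in back-titration = 0.01334 × 0.4694 = 6.262 × 10^-3 mol
n(NaOH) left over = 6.262 × 10^-3 mol (1:1 ratio)
n(NaOH) consumed by analyte = 0.02262 − 6.262 × 10^-3 = 0.01636 mol
From the 1:2 ratio, n(C9H8O4) = 1/2 × 0.01636 = 8.179 × 10^-3 mol
mass of C9H8O4 = 8.179 × 10^-3 × 180.16 = 1.474 g
% C9H8O4 = 1.474 / 1.735 × 100 = 84.93 %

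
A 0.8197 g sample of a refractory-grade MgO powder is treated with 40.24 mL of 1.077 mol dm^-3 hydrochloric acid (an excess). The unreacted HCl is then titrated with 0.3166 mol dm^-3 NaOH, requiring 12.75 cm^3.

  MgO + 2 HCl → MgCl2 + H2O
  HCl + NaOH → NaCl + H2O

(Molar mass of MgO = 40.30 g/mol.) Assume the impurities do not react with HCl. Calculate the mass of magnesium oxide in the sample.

0.7919 g

n(HCl) added = 0.04024 × 1.077 = 0.04334 mol
n(NaOH) used in back-titration = 0.01275 × 0.3166 = 4.037 × 10^-3 mol
n(HCl) left over = 4.037 × 10^-3 mol (1:1 ratio)
n(HCl) consumed by analyte = 0.04334 − 4.037 × 10^-3 = 0.03930 mol
From the 1:2 ratio, n(MgO) = 1/2 × 0.03930 = 0.01965 mol
mass of MgO = 0.01965 × 40.30 = 0.7919 g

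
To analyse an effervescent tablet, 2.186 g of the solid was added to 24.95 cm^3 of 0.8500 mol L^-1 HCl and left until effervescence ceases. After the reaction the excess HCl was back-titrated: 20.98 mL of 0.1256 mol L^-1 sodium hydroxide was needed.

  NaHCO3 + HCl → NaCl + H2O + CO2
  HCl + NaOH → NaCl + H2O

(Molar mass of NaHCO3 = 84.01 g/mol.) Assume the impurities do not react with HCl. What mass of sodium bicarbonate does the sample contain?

n(HCl) added = 0.02495 × 0.8500 = 0.02121 mol
n(NaOH) used in back-titration = 0.02098 × 0.1256 = 2.635 × 10^-3 mol
n(HCl) left over = 2.635 × 10^-3 mol (1:1 ratio)
n(HCl) consumed by analyte = 0.02121 − 2.635 × 10^-3 = 0.01857 mol
n(NaHCO3) = 0.01857 mol (1:1 ratio)
mass of NaHCO3 = 0.01857 × 84.01 = 1.560 g

1.560 g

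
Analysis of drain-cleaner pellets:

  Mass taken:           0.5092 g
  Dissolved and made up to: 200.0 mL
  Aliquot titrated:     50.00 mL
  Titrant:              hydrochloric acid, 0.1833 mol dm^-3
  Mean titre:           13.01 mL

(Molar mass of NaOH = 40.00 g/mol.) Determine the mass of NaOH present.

NaOH + HCl → NaCl + H2O
n(HCl) per titration = 0.01301 × 0.1833 = 2.385 × 10^-3 mol
n(NaOH) in each aliquot = 2.385 × 10^-3 mol (1:1 ratio)
n(NaOH) in the whole flask = 2.385 × 10^-3 × 200.0/50.00 = 9.539 × 10^-3 mol
mass of NaOH = 9.539 × 10^-3 × 40.00 = 0.3816 g

0.3816 g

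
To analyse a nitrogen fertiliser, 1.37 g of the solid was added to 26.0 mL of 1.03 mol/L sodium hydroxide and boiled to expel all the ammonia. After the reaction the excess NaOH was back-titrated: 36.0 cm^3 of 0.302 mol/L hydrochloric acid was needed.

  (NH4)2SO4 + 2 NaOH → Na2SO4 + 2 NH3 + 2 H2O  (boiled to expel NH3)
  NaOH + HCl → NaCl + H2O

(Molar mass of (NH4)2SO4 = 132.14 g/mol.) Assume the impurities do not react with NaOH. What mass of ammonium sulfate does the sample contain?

1.05 g

n(NaOH) added = 0.0260 × 1.03 = 0.0268 mol
n(HCl) used in back-titration = 0.0360 × 0.302 = 0.0109 mol
n(NaOH) left over = 0.0109 mol (1:1 ratio)
n(NaOH) consumed by analyte = 0.0268 − 0.0109 = 0.0159 mol
From the 1:2 ratio, n((NH4)2SO4) = 1/2 × 0.0159 = 7.95 × 10^-3 mol
mass of (NH4)2SO4 = 7.95 × 10^-3 × 132.14 = 1.05 g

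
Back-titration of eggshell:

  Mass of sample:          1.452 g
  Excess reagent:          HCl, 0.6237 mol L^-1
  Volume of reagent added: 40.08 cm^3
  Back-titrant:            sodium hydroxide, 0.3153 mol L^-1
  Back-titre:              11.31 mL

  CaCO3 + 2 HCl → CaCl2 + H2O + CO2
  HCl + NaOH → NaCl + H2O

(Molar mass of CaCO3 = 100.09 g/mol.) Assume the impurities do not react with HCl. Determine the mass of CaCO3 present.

1.073 g

n(HCl) added = 0.04008 × 0.6237 = 0.02500 mol
n(NaOH) used in back-titration = 0.01131 × 0.3153 = 3.566 × 10^-3 mol
n(HCl) left over = 3.566 × 10^-3 mol (1:1 ratio)
n(HCl) consumed by analyte = 0.02500 − 3.566 × 10^-3 = 0.02143 mol
From the 1:2 ratio, n(CaCO3) = 1/2 × 0.02143 = 0.01072 mol
mass of CaCO3 = 0.01072 × 100.09 = 1.073 g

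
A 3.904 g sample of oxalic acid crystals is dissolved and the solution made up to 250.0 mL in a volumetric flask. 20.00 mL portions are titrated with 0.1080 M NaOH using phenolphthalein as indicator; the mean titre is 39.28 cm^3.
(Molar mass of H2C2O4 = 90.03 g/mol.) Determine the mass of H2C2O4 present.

H2C2O4 + 2 NaOH → Na2C2O4 + 2 H2O
n(NaOH) per titration = 0.03928 × 0.1080 = 4.242 × 10^-3 mol
From the 1:2 ratio, n(H2C2O4) in each aliquot = 1/2 × 4.242 × 10^-3 = 2.121 × 10^-3 mol
n(H2C2O4) in the whole flask = 2.121 × 10^-3 × 250.0/20.00 = 0.02651 mol
mass of H2C2O4 = 0.02651 × 90.03 = 2.387 g

2.387 g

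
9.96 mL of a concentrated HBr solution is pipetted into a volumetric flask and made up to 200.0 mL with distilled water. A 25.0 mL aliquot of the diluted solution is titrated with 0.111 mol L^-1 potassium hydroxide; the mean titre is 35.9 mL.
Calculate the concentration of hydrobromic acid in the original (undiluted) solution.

3.20 mol/L

HBr + KOH → KBr + H2O
n(KOH) = 0.0359 × 0.111 = 3.98 × 10^-3 mol
n(HBr) in the aliquot = 3.98 × 10^-3 mol (1:1 ratio)
[HBr]_dilute = 3.98 × 10^-3 / 0.0250 = 0.159 mol/L
Dilution factor = 200.0 / 9.96 = 20.08
[HBr]_stock = 0.159 × 20.08 = 3.20 mol/L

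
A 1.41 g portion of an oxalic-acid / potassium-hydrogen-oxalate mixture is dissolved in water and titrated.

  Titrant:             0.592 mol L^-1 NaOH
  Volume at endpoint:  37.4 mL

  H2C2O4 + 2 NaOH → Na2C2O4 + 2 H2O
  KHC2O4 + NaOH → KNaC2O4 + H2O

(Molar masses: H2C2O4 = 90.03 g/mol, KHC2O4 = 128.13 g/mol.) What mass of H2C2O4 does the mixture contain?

n(NaOH) = 0.0374 × 0.592 = 0.0221 mol
Let x = n(H2C2O4), y = n(KHC2O4).
Titrant: 2x + 1y = 0.0221;  mass: 90.03x + 128.13y = 1.41
Solving, x = 8.58 × 10^-3 mol, y = 4.97 × 10^-3 mol
mass of H2C2O4 = 8.58 × 10^-3 × 90.03 = 0.773 g

0.773 g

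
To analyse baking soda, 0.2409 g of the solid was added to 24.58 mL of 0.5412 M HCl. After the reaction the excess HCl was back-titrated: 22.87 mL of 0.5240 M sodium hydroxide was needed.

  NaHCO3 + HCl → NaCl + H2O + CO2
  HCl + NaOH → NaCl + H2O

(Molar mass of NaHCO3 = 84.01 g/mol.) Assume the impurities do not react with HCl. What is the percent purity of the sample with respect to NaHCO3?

n(HCl) added = 0.02458 × 0.5412 = 0.01330 mol
n(NaOH) used in back-titration = 0.02287 × 0.5240 = 0.01198 mol
n(HCl) left over = 0.01198 mol (1:1 ratio)
n(HCl) consumed by analyte = 0.01330 − 0.01198 = 1.319 × 10^-3 mol
n(NaHCO3) = 1.319 × 10^-3 mol (1:1 ratio)
mass of NaHCO3 = 1.319 × 10^-3 × 84.01 = 0.1108 g
% NaHCO3 = 0.1108 / 0.2409 × 100 = 45.99 %

45.99 %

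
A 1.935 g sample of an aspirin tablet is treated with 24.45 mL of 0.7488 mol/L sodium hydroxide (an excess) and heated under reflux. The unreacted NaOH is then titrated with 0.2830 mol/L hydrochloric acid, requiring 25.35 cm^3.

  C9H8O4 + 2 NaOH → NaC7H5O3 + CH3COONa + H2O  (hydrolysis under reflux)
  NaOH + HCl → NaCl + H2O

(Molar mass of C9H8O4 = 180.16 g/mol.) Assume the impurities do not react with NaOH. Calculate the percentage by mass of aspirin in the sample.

51.83 %

n(NaOH) added = 0.02445 × 0.7488 = 0.01831 mol
n(HCl) used in back-titration = 0.02535 × 0.2830 = 7.174 × 10^-3 mol
n(NaOH) left over = 7.174 × 10^-3 mol (1:1 ratio)
n(NaOH) consumed by analyte = 0.01831 − 7.174 × 10^-3 = 0.01113 mol
From the 1:2 ratio, n(C9H8O4) = 1/2 × 0.01113 = 5.567 × 10^-3 mol
mass of C9H8O4 = 5.567 × 10^-3 × 180.16 = 1.003 g
% C9H8O4 = 1.003 / 1.935 × 100 = 51.83 %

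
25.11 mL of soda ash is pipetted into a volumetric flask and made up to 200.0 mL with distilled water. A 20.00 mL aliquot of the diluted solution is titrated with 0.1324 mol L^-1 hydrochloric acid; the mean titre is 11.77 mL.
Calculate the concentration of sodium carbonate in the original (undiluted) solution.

0.3103 mol/L

Na2CO3 + 2 HCl → 2 NaCl + H2O + CO2
n(HCl) = 0.01177 × 0.1324 = 1.558 × 10^-3 mol
From the 1:2 ratio, n(Na2CO3) in the aliquot = 1/2 × 1.558 × 10^-3 = 7.792 × 10^-4 mol
[Na2CO3]_dilute = 7.792 × 10^-4 / 0.02000 = 0.03896 mol/L
Dilution factor = 200.0 / 25.11 = 7.965
[Na2CO3]_stock = 0.03896 × 7.965 = 0.3103 mol/L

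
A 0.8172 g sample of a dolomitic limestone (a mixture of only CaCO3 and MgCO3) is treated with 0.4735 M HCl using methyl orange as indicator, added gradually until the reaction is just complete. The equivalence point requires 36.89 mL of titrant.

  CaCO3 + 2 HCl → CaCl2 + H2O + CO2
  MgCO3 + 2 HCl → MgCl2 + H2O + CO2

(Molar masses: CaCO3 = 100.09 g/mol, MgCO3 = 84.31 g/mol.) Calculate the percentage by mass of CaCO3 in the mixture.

62.76 %

n(HCl) = 0.03689 × 0.4735 = 0.01747 mol
Let x = n(CaCO3), y = n(MgCO3).
Titrant: 2x + 2y = 0.01747;  mass: 100.09x + 84.31y = 0.8172
Solving, x = 5.124 × 10^-3 mol, y = 3.609 × 10^-3 mol
mass of CaCO3 = 5.124 × 10^-3 × 100.09 = 0.5129 g
% CaCO3 = 0.5129 / 0.8172 × 100 = 62.76 %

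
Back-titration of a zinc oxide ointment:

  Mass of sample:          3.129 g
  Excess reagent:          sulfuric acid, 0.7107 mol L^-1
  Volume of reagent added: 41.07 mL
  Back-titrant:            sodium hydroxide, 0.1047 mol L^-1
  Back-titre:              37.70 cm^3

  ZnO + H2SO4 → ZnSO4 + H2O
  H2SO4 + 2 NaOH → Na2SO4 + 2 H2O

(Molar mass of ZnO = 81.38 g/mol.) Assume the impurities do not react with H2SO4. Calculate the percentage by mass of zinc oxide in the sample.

70.78 %

n(H2SO4) added = 0.04107 × 0.7107 = 0.02919 mol
n(NaOH) used in back-titration = 0.03770 × 0.1047 = 3.947 × 10^-3 mol
From the 1:2 ratio, n(H2SO4) left over = 1/2 × 3.947 × 10^-3 = 1.974 × 10^-3 mol
n(H2SO4) consumed by analyte = 0.02919 − 1.974 × 10^-3 = 0.02721 mol
n(ZnO) = 0.02721 mol (1:1 ratio)
mass of ZnO = 0.02721 × 81.38 = 2.215 g
% ZnO = 2.215 / 3.129 × 100 = 70.78 %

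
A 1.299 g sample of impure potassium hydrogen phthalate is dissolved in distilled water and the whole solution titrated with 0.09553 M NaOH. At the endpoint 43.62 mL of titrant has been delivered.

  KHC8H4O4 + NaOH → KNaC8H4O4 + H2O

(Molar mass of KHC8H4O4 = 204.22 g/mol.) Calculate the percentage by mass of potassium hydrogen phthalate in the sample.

65.51 %

n(NaOH) = 0.04362 L × 0.09553 mol/L = 4.167 × 10^-3 mol
n(KHC8H4O4) = 4.167 × 10^-3 mol (1:1 ratio)
mass of KHC8H4O4 = 4.167 × 10^-3 × 204.22 g/mol = 0.8510 g
% KHC8H4O4 = 0.8510 / 1.299 × 100 = 65.51 %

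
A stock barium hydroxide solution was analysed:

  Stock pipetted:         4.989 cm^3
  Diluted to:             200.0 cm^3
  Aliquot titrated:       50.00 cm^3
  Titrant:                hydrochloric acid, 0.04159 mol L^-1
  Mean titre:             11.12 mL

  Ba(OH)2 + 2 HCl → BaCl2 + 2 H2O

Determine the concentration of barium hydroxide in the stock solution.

n(HCl) = 0.01112 × 0.04159 = 4.625 × 10^-4 mol
From the 1:2 ratio, n(Ba(OH)2) in the aliquot = 1/2 × 4.625 × 10^-4 = 2.312 × 10^-4 mol
[Ba(OH)2]_dilute = 2.312 × 10^-4 / 0.05000 = 0.004625 mol/L
Dilution factor = 200.0 / 4.989 = 40.09
[Ba(OH)2]_stock = 0.004625 × 40.09 = 0.1854 mol/L

0.1854 mol/L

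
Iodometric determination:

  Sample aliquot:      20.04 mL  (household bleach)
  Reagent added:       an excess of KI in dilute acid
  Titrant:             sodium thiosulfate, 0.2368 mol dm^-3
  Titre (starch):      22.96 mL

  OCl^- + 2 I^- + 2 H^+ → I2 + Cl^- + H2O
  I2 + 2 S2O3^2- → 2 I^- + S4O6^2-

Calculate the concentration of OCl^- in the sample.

0.1357 mol/L

n(S2O3^2-) = 0.02296 × 0.2368 = 5.437 × 10^-3 mol
n(I2) = n(S2O3^2-)/2 = 2.718 × 10^-3 mol
n(OCl^-) in the aliquot = 2.718 × 10^-3 mol (1:1 ratio)
[OCl^-] = 2.718 × 10^-3 / 0.02004 = 0.1357 mol/L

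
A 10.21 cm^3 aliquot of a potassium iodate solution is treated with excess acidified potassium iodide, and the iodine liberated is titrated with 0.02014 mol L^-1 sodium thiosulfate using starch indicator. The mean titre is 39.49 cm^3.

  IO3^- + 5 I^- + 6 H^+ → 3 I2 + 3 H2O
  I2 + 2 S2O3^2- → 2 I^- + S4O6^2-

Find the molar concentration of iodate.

n(S2O3^2-) = 0.03949 × 0.02014 = 7.953 × 10^-4 mol
n(I2) = n(S2O3^2-)/2 = 3.977 × 10^-4 mol
From the 1:3 ratio, n(IO3^-) in the aliquot = 1/3 × 3.977 × 10^-4 = 1.326 × 10^-4 mol
[IO3^-] = 1.326 × 10^-4 / 0.01021 = 0.01298 mol/L

0.01298 mol/L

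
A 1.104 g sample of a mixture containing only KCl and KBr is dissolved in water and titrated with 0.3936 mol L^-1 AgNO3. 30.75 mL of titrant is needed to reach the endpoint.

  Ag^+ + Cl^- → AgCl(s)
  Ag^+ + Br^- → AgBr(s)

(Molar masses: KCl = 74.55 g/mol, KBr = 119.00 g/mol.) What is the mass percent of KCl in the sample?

n(AgNO3) = 0.03075 × 0.3936 = 0.01210 mol
Let x = n(KCl), y = n(KBr).
Titrant: 1x + 1y = 0.01210;  mass: 74.55x + 119.00y = 1.104
Solving, x = 7.565 × 10^-3 mol, y = 4.538 × 10^-3 mol
mass of KCl = 7.565 × 10^-3 × 74.55 = 0.5640 g
% KCl = 0.5640 / 1.104 × 100 = 51.09 %

51.09 %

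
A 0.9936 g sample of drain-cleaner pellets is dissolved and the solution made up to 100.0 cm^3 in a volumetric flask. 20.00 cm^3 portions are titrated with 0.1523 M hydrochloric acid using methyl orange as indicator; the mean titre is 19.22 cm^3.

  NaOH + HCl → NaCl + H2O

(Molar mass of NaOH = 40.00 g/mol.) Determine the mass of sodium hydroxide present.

n(HCl) per titration = 0.01922 × 0.1523 = 2.927 × 10^-3 mol
n(NaOH) in each aliquot = 2.927 × 10^-3 mol (1:1 ratio)
n(NaOH) in the whole flask = 2.927 × 10^-3 × 100.0/20.00 = 0.01464 mol
mass of NaOH = 0.01464 × 40.00 = 0.5854 g

0.5854 g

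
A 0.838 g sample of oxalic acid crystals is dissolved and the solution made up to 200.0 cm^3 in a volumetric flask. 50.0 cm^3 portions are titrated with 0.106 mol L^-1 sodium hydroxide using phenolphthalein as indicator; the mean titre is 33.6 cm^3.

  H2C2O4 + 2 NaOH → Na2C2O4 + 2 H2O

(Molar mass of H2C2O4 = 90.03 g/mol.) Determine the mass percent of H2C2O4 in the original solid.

76.5 %

n(NaOH) per titration = 0.0336 × 0.106 = 3.56 × 10^-3 mol
From the 1:2 ratio, n(H2C2O4) in each aliquot = 1/2 × 3.56 × 10^-3 = 1.78 × 10^-3 mol
n(H2C2O4) in the whole flask = 1.78 × 10^-3 × 200.0/50.0 = 7.12 × 10^-3 mol
mass of H2C2O4 = 7.12 × 10^-3 × 90.03 = 0.641 g
% H2C2O4 = 0.641 / 0.838 × 100 = 76.5 %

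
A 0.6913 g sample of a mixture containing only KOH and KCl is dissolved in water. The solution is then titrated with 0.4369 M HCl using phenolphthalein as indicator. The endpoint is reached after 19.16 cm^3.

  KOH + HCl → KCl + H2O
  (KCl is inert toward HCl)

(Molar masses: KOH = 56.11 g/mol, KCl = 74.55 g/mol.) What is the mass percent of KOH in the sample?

n(HCl) = 0.01916 × 0.4369 = 8.371 × 10^-3 mol
Let x = n(KOH), y = n(KCl).
Titrant: 1x = 8.371 × 10^-3;  mass: 56.11x + 74.55y = 0.6913
Solving, x = 8.371 × 10^-3 mol, y = 2.973 × 10^-3 mol
mass of KOH = 8.371 × 10^-3 × 56.11 = 0.4697 g
% KOH = 0.4697 / 0.6913 × 100 = 67.94 %

67.94 %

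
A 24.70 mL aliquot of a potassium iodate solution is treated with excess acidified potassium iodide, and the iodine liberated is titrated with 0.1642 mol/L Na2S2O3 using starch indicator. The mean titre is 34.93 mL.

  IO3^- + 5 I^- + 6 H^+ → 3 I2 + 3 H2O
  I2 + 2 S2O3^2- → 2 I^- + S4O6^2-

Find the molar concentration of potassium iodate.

0.03870 mol/L

n(S2O3^2-) = 0.03493 × 0.1642 = 5.736 × 10^-3 mol
n(I2) = n(S2O3^2-)/2 = 2.868 × 10^-3 mol
From the 1:3 ratio, n(IO3^-) in the aliquot = 1/3 × 2.868 × 10^-3 = 9.559 × 10^-4 mol
[IO3^-] = 9.559 × 10^-4 / 0.02470 = 0.03870 mol/L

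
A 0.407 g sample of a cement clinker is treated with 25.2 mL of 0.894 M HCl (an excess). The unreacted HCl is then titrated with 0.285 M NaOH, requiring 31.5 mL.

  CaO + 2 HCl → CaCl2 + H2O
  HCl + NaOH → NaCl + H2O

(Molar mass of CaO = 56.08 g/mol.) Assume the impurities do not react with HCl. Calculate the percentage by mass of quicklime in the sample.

93.4 %

n(HCl) added = 0.0252 × 0.894 = 0.0225 mol
n(NaOH) used in back-titration = 0.0315 × 0.285 = 8.98 × 10^-3 mol
n(HCl) left over = 8.98 × 10^-3 mol (1:1 ratio)
n(HCl) consumed by analyte = 0.0225 − 8.98 × 10^-3 = 0.0136 mol
From the 1:2 ratio, n(CaO) = 1/2 × 0.0136 = 6.78 × 10^-3 mol
mass of CaO = 6.78 × 10^-3 × 56.08 = 0.380 g
% CaO = 0.380 / 0.407 × 100 = 93.4 %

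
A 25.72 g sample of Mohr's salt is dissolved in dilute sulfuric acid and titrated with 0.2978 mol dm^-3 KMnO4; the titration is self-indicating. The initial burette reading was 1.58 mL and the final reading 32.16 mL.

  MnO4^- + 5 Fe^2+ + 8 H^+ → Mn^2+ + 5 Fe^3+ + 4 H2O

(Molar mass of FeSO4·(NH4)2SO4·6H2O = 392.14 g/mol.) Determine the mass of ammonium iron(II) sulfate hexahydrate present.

17.86 g

n(KMnO4) = 0.03058 L × 0.2978 mol/L = 9.107 × 10^-3 mol
From the 5:1 ratio, n(FeSO4·(NH4)2SO4·6H2O) = 5/1 × 9.107 × 10^-3 = 0.04553 mol
mass of FeSO4·(NH4)2SO4·6H2O = 0.04553 × 392.14 g/mol = 17.86 g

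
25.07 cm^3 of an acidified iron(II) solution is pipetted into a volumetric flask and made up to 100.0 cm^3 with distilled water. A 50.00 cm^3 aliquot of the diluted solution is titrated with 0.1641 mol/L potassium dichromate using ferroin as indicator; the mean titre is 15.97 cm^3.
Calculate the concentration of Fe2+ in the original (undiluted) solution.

1.254 mol/L

Cr2O7^2- + 6 Fe^2+ + 14 H^+ → 2 Cr^3+ + 6 Fe^3+ + 7 H2O
n(K2Cr2O7) = 0.01597 × 0.1641 = 2.621 × 10^-3 mol
From the 6:1 ratio, n(Fe2+) in the aliquot = 6/1 × 2.621 × 10^-3 = 0.01572 mol
[Fe2+]_dilute = 0.01572 / 0.05000 = 0.3145 mol/L
Dilution factor = 100.0 / 25.07 = 3.989
[Fe2+]_stock = 0.3145 × 3.989 = 1.254 mol/L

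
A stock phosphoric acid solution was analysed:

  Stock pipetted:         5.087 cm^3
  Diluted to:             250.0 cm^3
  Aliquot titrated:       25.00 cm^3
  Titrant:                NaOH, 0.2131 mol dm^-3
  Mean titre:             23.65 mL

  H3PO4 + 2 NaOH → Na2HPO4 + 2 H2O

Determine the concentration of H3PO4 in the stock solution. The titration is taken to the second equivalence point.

4.954 mol/L

n(NaOH) = 0.02365 × 0.2131 = 5.040 × 10^-3 mol
From the 1:2 ratio, n(H3PO4) in the aliquot = 1/2 × 5.040 × 10^-3 = 2.520 × 10^-3 mol
[H3PO4]_dilute = 2.520 × 10^-3 / 0.02500 = 0.1008 mol/L
Dilution factor = 250.0 / 5.087 = 49.14
[H3PO4]_stock = 0.1008 × 49.14 = 4.954 mol/L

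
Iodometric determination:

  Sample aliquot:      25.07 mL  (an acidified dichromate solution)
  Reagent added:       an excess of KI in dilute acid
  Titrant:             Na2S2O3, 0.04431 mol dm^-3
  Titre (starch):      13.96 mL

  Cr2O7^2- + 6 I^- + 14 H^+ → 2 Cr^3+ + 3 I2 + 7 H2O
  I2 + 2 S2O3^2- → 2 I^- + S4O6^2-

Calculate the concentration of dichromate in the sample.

0.004112 mol/L

n(S2O3^2-) = 0.01396 × 0.04431 = 6.186 × 10^-4 mol
n(I2) = n(S2O3^2-)/2 = 3.093 × 10^-4 mol
From the 1:3 ratio, n(Cr2O7^2-) in the aliquot = 1/3 × 3.093 × 10^-4 = 1.031 × 10^-4 mol
[Cr2O7^2-] = 1.031 × 10^-4 / 0.02507 = 0.004112 mol/L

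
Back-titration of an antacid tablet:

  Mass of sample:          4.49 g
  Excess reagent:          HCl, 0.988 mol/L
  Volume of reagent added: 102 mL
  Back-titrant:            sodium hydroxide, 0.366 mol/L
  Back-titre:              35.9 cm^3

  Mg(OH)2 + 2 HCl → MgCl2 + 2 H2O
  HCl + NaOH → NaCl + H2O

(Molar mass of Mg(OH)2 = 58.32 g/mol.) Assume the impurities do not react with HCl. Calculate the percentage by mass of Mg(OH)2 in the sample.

n(HCl) added = 0.102 × 0.988 = 0.101 mol
n(NaOH) used in back-titration = 0.0359 × 0.366 = 0.0131 mol
n(HCl) left over = 0.0131 mol (1:1 ratio)
n(HCl) consumed by analyte = 0.101 − 0.0131 = 0.0876 mol
From the 1:2 ratio, n(Mg(OH)2) = 1/2 × 0.0876 = 0.0438 mol
mass of Mg(OH)2 = 0.0438 × 58.32 = 2.56 g
% Mg(OH)2 = 2.56 / 4.49 × 100 = 56.9 %

56.9 %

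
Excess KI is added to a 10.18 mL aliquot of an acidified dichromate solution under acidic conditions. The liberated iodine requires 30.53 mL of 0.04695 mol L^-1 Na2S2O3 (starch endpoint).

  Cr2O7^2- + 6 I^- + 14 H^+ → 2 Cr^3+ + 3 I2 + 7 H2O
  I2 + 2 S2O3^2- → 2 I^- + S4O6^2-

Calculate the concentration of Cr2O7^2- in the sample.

n(S2O3^2-) = 0.03053 × 0.04695 = 1.433 × 10^-3 mol
n(I2) = n(S2O3^2-)/2 = 7.167 × 10^-4 mol
From the 1:3 ratio, n(Cr2O7^2-) in the aliquot = 1/3 × 7.167 × 10^-4 = 2.389 × 10^-4 mol
[Cr2O7^2-] = 2.389 × 10^-4 / 0.01018 = 0.02347 mol/L

0.02347 mol/L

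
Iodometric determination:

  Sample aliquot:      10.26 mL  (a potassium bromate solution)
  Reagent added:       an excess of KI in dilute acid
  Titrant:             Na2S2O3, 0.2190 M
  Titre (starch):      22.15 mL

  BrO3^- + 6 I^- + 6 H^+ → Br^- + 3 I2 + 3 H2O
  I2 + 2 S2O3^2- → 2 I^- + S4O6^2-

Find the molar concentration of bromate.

n(S2O3^2-) = 0.02215 × 0.2190 = 4.851 × 10^-3 mol
n(I2) = n(S2O3^2-)/2 = 2.425 × 10^-3 mol
From the 1:3 ratio, n(BrO3^-) in the aliquot = 1/3 × 2.425 × 10^-3 = 8.085 × 10^-4 mol
[BrO3^-] = 8.085 × 10^-4 / 0.01026 = 0.07880 mol/L

0.07880 M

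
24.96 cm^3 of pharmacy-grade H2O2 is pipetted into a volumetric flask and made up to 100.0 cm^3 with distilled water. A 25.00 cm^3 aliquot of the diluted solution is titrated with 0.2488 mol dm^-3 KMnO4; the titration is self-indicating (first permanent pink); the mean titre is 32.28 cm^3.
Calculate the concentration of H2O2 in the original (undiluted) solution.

2 MnO4^- + 5 H2O2 + 6 H^+ → 2 Mn^2+ + 5 O2 + 8 H2O
n(KMnO4) = 0.03228 × 0.2488 = 8.031 × 10^-3 mol
From the 5:2 ratio, n(H2O2) in the aliquot = 5/2 × 8.031 × 10^-3 = 0.02008 mol
[H2O2]_dilute = 0.02008 / 0.02500 = 0.8031 mol/L
Dilution factor = 100.0 / 24.96 = 4.006
[H2O2]_stock = 0.8031 × 4.006 = 3.218 mol/L

3.218 mol/L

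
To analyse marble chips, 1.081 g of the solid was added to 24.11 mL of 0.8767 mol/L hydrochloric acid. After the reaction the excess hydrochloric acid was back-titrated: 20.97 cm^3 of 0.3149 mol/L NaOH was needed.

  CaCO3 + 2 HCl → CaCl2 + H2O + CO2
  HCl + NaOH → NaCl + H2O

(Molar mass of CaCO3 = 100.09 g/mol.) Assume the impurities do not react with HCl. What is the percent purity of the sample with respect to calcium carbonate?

n(HCl) added = 0.02411 × 0.8767 = 0.02114 mol
n(NaOH) used in back-titration = 0.02097 × 0.3149 = 6.603 × 10^-3 mol
n(HCl) left over = 6.603 × 10^-3 mol (1:1 ratio)
n(HCl) consumed by analyte = 0.02114 − 6.603 × 10^-3 = 0.01453 mol
From the 1:2 ratio, n(CaCO3) = 1/2 × 0.01453 = 7.267 × 10^-3 mol
mass of CaCO3 = 7.267 × 10^-3 × 100.09 = 0.7273 g
% CaCO3 = 0.7273 / 1.081 × 100 = 67.28 %

67.28 %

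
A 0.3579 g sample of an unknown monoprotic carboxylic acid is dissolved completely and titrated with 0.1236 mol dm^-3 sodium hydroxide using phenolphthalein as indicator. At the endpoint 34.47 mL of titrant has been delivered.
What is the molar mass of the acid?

n(NaOH) = 0.03447 L × 0.1236 mol/L = 4.260 × 10^-3 mol
n(HA) = 4.260 × 10^-3 mol (1:1 ratio)
M = m / n = 0.3579 g / 4.260 × 10^-3 mol = 84.00 g/mol

84.00 g/mol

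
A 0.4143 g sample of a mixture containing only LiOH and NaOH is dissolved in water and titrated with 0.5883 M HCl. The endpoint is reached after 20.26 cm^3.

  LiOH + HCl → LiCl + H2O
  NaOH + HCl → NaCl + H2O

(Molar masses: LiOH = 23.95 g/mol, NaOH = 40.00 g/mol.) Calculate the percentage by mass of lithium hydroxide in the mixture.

22.50 %

n(HCl) = 0.02026 × 0.5883 = 0.01192 mol
Let x = n(LiOH), y = n(NaOH).
Titrant: 1x + 1y = 0.01192;  mass: 23.95x + 40.00y = 0.4143
Solving, x = 3.891 × 10^-3 mol, y = 8.027 × 10^-3 mol
mass of LiOH = 3.891 × 10^-3 × 23.95 = 0.09320 g
% LiOH = 0.09320 / 0.4143 × 100 = 22.50 %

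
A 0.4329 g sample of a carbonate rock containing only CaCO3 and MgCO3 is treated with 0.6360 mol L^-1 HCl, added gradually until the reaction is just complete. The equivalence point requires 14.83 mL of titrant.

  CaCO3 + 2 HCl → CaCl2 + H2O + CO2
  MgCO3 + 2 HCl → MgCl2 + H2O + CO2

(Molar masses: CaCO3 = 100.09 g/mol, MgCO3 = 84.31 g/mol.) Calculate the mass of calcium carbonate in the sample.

n(HCl) = 0.01483 × 0.6360 = 9.432 × 10^-3 mol
Let x = n(CaCO3), y = n(MgCO3).
Titrant: 2x + 2y = 9.432 × 10^-3;  mass: 100.09x + 84.31y = 0.4329
Solving, x = 2.237 × 10^-3 mol, y = 2.479 × 10^-3 mol
mass of CaCO3 = 2.237 × 10^-3 × 100.09 = 0.2239 g

0.2239 g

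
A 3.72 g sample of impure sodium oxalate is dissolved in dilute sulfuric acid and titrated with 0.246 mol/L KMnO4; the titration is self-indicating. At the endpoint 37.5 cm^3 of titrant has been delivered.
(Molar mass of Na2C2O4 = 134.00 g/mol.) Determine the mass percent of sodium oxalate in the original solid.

83.1 %

2 MnO4^- + 5 C2O4^2- + 16 H^+ → 2 Mn^2+ + 10 CO2 + 8 H2O
n(KMnO4) = 0.0375 L × 0.246 mol/L = 9.22 × 10^-3 mol
From the 5:2 ratio, n(Na2C2O4) = 5/2 × 9.22 × 10^-3 = 0.0231 mol
mass of Na2C2O4 = 0.0231 × 134.00 g/mol = 3.09 g
% Na2C2O4 = 3.09 / 3.72 × 100 = 83.1 %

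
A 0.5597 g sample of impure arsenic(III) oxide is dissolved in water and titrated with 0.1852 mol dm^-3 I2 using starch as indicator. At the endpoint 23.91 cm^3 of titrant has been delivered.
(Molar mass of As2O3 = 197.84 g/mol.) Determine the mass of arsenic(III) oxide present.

As2O3 + 2 I2 + 2 H2O → As2O5 + 4 HI
n(I2) = 0.02391 L × 0.1852 mol/L = 4.428 × 10^-3 mol
From the 1:2 ratio, n(As2O3) = 1/2 × 4.428 × 10^-3 = 2.214 × 10^-3 mol
mass of As2O3 = 2.214 × 10^-3 × 197.84 g/mol = 0.4380 g

0.4380 g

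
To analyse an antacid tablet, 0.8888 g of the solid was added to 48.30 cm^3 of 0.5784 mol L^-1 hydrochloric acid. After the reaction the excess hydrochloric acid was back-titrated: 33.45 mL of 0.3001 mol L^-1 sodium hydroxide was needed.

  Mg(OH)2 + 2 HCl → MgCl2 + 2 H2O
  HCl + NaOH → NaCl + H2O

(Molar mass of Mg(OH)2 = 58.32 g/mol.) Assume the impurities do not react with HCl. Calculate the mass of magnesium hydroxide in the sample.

0.5219 g

n(HCl) added = 0.04830 × 0.5784 = 0.02794 mol
n(NaOH) used in back-titration = 0.03345 × 0.3001 = 0.01004 mol
n(HCl) left over = 0.01004 mol (1:1 ratio)
n(HCl) consumed by analyte = 0.02794 − 0.01004 = 0.01790 mol
From the 1:2 ratio, n(Mg(OH)2) = 1/2 × 0.01790 = 8.949 × 10^-3 mol
mass of Mg(OH)2 = 8.949 × 10^-3 × 58.32 = 0.5219 g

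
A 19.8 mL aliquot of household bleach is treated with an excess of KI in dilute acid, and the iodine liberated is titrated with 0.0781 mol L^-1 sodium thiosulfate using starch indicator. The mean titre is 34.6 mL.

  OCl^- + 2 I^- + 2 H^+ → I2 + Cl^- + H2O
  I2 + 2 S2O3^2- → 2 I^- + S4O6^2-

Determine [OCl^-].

0.0682 mol/L

n(S2O3^2-) = 0.0346 × 0.0781 = 2.70 × 10^-3 mol
n(I2) = n(S2O3^2-)/2 = 1.35 × 10^-3 mol
n(OCl^-) in the aliquot = 1.35 × 10^-3 mol (1:1 ratio)
[OCl^-] = 1.35 × 10^-3 / 0.0198 = 0.0682 mol/L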